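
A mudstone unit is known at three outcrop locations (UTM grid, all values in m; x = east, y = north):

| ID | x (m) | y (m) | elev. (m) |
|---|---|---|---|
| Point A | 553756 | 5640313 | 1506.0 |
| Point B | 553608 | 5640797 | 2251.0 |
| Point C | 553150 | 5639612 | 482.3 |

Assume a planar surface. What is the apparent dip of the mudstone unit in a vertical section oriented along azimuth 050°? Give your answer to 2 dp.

Two edge vectors: Point A→Point B = (-148, 484, 745), Point A→Point C = (-606, -701, -1023.7).
Normal n = (Point A→Point B) × (Point A→Point C) = (26774.2, -602977.6, 397052).
So ∂z/∂x = −n_x/n_z = −0.06743 and ∂z/∂y = −n_y/n_z = 1.51864.
Unit vector along 050° is (sin 50°, cos 50°) = (0.7660, 0.6428).
Slope in that direction = a·(0.7660) + b·(0.6428) = 0.92450.
Apparent dip = arctan|0.92450| = 42.75° (true dip is 56.7°, so apparent ≤ true as expected).

42.75°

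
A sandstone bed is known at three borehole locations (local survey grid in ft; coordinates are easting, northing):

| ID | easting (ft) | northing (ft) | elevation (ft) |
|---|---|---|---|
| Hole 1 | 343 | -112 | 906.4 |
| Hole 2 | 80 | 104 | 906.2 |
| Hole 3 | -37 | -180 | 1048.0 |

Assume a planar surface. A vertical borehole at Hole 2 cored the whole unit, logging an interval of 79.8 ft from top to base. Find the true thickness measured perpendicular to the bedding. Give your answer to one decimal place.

71.9 ft

Let the plane be z = a·easting + b·northing + c.
Hole 2−Hole 1: −263a + 216b = −0.2;  Hole 3−Hole 1: −380a − 68b = 141.6.
Solving gives a = −0.30583, b = −0.37330.
|∇z| = √(a²+b²) = 0.48258, so dip δ = arctan(0.48258) = 25.76°.
True thickness = vertical thickness × cos δ = 79.8 × cos 25.76° = 71.9 ft.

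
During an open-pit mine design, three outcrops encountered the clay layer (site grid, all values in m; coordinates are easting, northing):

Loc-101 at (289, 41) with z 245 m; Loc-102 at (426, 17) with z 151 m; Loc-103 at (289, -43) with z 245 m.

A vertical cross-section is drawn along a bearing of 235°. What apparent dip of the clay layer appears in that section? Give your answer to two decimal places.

29.34°

Let the plane be z = a·easting + b·northing + c.
Loc-102−Loc-101: 137a − 24b = −94;  Loc-103−Loc-101: 0a − 84b = 0.
Solving gives a = −0.68613, b = 0.00000.
Unit vector along 235° is (sin 235°, cos 235°) = (-0.8192, -0.5736).
Slope in that direction = a·(-0.8192) + b·(-0.5736) = 0.56205.
Apparent dip = arctan|0.56205| = 29.34° (true dip is 34.5°, so apparent ≤ true as expected).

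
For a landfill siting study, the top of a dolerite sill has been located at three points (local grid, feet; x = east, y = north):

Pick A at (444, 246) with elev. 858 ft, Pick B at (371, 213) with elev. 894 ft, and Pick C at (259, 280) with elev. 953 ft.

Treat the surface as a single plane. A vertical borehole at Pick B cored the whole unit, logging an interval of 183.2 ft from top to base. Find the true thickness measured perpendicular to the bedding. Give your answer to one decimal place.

Two edge vectors: Pick A→Pick B = (-73, -33, 36), Pick A→Pick C = (-185, 34, 95).
Normal n = (Pick A→Pick B) × (Pick A→Pick C) = (-4359, 275, -8587).
So ∂z/∂x = −n_x/n_z = −0.50763 and ∂z/∂y = −n_y/n_z = 0.03203.
|∇z| = √(a²+b²) = 0.50864, so dip δ = arctan(0.50864) = 26.96°.
True thickness = vertical thickness × cos δ = 183.2 × cos 26.96° = 163.3 ft.

163.3 ft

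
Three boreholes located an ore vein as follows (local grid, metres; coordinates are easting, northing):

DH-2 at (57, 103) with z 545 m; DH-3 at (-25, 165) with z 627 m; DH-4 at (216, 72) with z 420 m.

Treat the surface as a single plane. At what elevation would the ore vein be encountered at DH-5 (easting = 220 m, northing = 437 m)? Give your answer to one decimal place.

556.2 m

Two edge vectors: DH-2→DH-3 = (-82, 62, 82), DH-2→DH-4 = (159, -31, -125).
Normal n = (DH-2→DH-3) × (DH-2→DH-4) = (-5208, 2788, -7316).
So ∂z/∂easting = −n_x/n_z = −0.71186 and ∂z/∂northing = −n_y/n_z = 0.38108.
Intercept c from DH-2: 545 + 40.58 − 39.25 = 546.32.
At (220, 437): z = −156.6 + 166.5 + 546.32 = 556.2 m.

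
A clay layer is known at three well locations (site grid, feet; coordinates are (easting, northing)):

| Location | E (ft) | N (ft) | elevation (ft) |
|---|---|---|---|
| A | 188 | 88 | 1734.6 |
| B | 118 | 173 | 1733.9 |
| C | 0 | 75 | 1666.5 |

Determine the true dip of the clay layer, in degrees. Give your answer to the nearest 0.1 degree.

Let the plane be z = a·E + b·N + c.
B−A: −70a + 85b = −0.7;  C−A: −188a − 13b = −68.1.
Solving gives a = 0.34326, b = 0.27445.
Gradient magnitude |∇z| = √(a² + b²) = √(0.11782 + 0.07532) = 0.43948.
True dip = arctan(0.43948) = 23.7°, dipping toward SW (azimuth ≈ 231°).

23.7°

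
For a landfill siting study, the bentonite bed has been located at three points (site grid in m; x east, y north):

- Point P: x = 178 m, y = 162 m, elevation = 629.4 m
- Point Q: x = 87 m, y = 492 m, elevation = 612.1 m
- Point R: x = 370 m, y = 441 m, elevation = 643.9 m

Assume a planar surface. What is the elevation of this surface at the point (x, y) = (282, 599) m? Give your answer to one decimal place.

Two edge vectors: Point P→Point Q = (-91, 330, -17.3), Point P→Point R = (192, 279, 14.5).
Normal n = (Point P→Point Q) × (Point P→Point R) = (9611.7, -2002.1, -88749).
So ∂z/∂x = −n_x/n_z = 0.10830 and ∂z/∂y = −n_y/n_z = −0.02256.
Intercept c from Point P: 629.4 − 19.28 + 3.65 = 613.78.
At (282, 599): z = 30.5 − 13.5 + 613.78 = 630.8 m.

630.8 m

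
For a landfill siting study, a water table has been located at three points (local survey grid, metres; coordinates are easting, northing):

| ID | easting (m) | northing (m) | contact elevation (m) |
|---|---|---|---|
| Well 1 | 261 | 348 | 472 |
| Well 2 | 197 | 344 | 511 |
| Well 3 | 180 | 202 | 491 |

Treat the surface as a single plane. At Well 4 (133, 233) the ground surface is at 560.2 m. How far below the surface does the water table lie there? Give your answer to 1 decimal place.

33.2 m

Let the plane be z = a·easting + b·northing + c.
Well 2−Well 1: −64a − 4b = 39;  Well 3−Well 1: −81a − 146b = 19.
Solving gives a = −0.62284, b = 0.21541.
Then c = 472 − a·261 − b·348 = 559.60.
At (133, 233): z_contact = −82.84 + 50.19 + 559.60 = 526.95 m.
Depth below ground = 560.2 − 526.95 = 33.2 m.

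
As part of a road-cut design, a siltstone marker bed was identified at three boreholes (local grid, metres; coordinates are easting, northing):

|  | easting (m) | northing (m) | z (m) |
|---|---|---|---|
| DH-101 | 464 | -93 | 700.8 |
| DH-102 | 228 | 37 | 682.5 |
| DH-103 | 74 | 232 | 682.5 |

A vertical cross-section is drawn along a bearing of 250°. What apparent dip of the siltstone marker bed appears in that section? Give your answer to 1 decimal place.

Two edge vectors: DH-101→DH-102 = (-236, 130, -18.3), DH-101→DH-103 = (-390, 325, -18.3).
Normal n = (DH-101→DH-102) × (DH-101→DH-103) = (3568.5, 2818.2, -26000).
So ∂z/∂easting = −n_x/n_z = 0.13725 and ∂z/∂northing = −n_y/n_z = 0.10839.
Unit vector along 250° is (sin 250°, cos 250°) = (-0.9397, -0.3420).
Slope in that direction = a·(-0.9397) + b·(-0.3420) = −0.16605.
Apparent dip = arctan|0.16605| = 9.4° (true dip is 9.9°, so apparent ≤ true as expected).

9.4°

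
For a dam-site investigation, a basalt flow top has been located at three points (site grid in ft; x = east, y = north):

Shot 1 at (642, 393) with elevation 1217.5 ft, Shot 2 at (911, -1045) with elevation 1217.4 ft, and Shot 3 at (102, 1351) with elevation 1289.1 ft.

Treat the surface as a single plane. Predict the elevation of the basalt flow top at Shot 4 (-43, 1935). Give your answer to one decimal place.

1296.2 ft

Two edge vectors: Shot 1→Shot 2 = (269, -1438, -0.1), Shot 1→Shot 3 = (-540, 958, 71.6).
Normal n = (Shot 1→Shot 2) × (Shot 1→Shot 3) = (-102865, -19206.4, -518818).
So ∂z/∂x = −n_x/n_z = −0.198268 and ∂z/∂y = −n_y/n_z = −0.037020.
Intercept c from Shot 1: 1217.5 + 127.29 + 14.55 = 1359.34.
At (-43, 1935): z = 8.5 − 71.6 + 1359.34 = 1296.2 ft.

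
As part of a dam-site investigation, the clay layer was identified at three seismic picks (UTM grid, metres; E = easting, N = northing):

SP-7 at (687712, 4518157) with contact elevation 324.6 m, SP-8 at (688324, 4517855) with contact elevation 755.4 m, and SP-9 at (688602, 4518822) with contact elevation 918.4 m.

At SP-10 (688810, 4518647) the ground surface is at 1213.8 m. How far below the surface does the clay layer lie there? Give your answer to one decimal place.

146.8 m

Let the plane be z = a·E + b·N + c.
SP-8−SP-7: 612a − 302b = 430.8;  SP-9−SP-7: 890a + 665b = 593.8.
Solving gives a = 0.689312182, b = −0.029605777.
Then c = 324.6 − a·687712 − b·4518157 = −339960.11.
At (688810, 4518647): z_contact = 474805.12 − 133778.06 − 339960.11 = 1066.96 m.
Depth below ground = 1213.8 − 1066.96 = 146.8 m.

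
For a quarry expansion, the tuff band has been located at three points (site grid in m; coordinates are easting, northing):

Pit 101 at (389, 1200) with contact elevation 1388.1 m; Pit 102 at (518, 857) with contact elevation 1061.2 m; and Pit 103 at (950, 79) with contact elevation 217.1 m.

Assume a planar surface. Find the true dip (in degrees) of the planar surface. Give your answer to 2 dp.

44.99°

Two edge vectors: Pit 101→Pit 102 = (129, -343, -326.9), Pit 101→Pit 103 = (561, -1121, -1171).
Normal n = (Pit 101→Pit 102) × (Pit 101→Pit 103) = (35198.1, -32331.9, 47814).
So ∂z/∂easting = −n_x/n_z = −0.73615 and ∂z/∂northing = −n_y/n_z = 0.67620.
Gradient magnitude |∇z| = √(a² + b²) = √(0.54191 + 0.45725) = 0.99958.
True dip = arctan(0.99958) = 44.99°, dipping toward SE (azimuth ≈ 133°).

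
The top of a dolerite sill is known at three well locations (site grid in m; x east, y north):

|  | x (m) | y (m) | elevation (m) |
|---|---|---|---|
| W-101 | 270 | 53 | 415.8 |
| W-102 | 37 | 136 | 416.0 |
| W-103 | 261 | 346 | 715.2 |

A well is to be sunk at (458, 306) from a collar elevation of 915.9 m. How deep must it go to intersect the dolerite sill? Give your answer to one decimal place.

169.7 m

Two edge vectors: W-101→W-102 = (-233, 83, 0.2), W-101→W-103 = (-9, 293, 299.4).
Normal n = (W-101→W-102) × (W-101→W-103) = (24791.6, 69758.4, -67522).
So ∂z/∂x = −n_x/n_z = 0.36716 and ∂z/∂y = −n_y/n_z = 1.03312.
Intercept c from W-101: 415.8 − 99.13 − 54.76 = 261.91.
At (458, 306): z_contact = 168.16 + 316.14 + 261.91 = 746.21 m.
Depth below ground = 915.9 − 746.21 = 169.7 m.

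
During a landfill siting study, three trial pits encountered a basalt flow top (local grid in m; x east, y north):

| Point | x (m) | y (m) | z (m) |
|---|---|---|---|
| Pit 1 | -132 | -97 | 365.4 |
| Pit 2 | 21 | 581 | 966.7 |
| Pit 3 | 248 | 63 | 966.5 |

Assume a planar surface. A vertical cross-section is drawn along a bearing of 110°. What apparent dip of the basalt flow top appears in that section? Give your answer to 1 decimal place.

46.5°

Two edge vectors: Pit 1→Pit 2 = (153, 678, 601.3), Pit 1→Pit 3 = (380, 160, 601.1).
Normal n = (Pit 1→Pit 2) × (Pit 1→Pit 3) = (311337.8, 136525.7, -233160).
So ∂z/∂x = −n_x/n_z = 1.33530 and ∂z/∂y = −n_y/n_z = 0.58555.
Unit vector along 110° is (sin 110°, cos 110°) = (0.9397, -0.3420).
Slope in that direction = a·(0.9397) + b·(-0.3420) = 1.05450.
Apparent dip = arctan|1.05450| = 46.5° (true dip is 55.6°, so apparent ≤ true as expected).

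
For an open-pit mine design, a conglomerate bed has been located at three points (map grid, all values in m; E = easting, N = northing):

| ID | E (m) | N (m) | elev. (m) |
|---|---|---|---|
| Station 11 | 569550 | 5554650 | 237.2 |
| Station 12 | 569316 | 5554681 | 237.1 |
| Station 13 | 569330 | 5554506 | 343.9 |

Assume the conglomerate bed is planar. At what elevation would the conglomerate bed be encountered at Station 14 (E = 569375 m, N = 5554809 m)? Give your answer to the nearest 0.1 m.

153.4 m

Let the plane be z = a·E + b·N + c.
Station 12−Station 11: −234a + 31b = −0.1;  Station 13−Station 11: −220a − 144b = 106.7.
Solving gives a = −0.081283937, b = −0.616788429.
Then c = 237.2 − a·569550 − b·5554650 = 3472576.32.
At (569375, 5554809): z = −46281.0 − 3426141.9 + 3472576.32 = 153.4 m.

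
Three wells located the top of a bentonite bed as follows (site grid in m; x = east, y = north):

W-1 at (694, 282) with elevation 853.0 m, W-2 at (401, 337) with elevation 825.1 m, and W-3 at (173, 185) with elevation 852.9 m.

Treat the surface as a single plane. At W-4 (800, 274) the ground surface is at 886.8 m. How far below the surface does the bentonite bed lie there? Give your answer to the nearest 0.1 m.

26.7 m

Two edge vectors: W-1→W-2 = (-293, 55, -27.9), W-1→W-3 = (-521, -97, -0.1).
Normal n = (W-1→W-2) × (W-1→W-3) = (-2711.8, 14506.6, 57076).
So ∂z/∂x = −n_x/n_z = 0.04751 and ∂z/∂y = −n_y/n_z = −0.25416.
Intercept c from W-1: 853 − 32.97 + 71.67 = 891.70.
At (800, 274): z_contact = 38.01 − 69.64 + 891.70 = 860.07 m.
Depth below ground = 886.8 − 860.07 = 26.7 m.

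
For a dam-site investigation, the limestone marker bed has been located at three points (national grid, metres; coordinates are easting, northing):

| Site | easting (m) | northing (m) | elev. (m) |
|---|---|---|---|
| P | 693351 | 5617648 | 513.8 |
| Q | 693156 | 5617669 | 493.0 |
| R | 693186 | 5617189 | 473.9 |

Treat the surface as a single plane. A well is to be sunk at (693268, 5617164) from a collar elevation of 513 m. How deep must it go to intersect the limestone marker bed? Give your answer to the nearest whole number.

Two edge vectors: P→Q = (-195, 21, -20.8), P→R = (-165, -459, -39.9).
Normal n = (P→Q) × (P→R) = (-10385.1, -4348.5, 92970).
So ∂z/∂easting = −n_x/n_z = 0.11170378 and ∂z/∂northing = −n_y/n_z = 0.04677315.
Intercept c from P: 513.8 − 77449.92 − 262755.11 = −339691.23.
At (693268, 5617164): z_contact = 77440.7 + 262732.5 − 339691.23 = 481.9 m.
Depth below ground = 513 − 481.9 = 31 m.

31 m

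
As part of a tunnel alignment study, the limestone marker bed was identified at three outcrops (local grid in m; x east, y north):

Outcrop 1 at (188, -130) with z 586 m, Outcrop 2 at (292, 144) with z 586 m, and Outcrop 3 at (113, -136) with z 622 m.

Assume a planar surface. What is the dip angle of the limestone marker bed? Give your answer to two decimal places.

27.90°

Let the plane be z = a·x + b·y + c.
Outcrop 2−Outcrop 1: 104a + 274b = 0;  Outcrop 3−Outcrop 1: −75a − 6b = 36.
Solving gives a = −0.49503, b = 0.18790.
Gradient magnitude |∇z| = √(a² + b²) = √(0.24506 + 0.03530) = 0.52949.
True dip = arctan(0.52949) = 27.90°, dipping toward ESE (azimuth ≈ 111°).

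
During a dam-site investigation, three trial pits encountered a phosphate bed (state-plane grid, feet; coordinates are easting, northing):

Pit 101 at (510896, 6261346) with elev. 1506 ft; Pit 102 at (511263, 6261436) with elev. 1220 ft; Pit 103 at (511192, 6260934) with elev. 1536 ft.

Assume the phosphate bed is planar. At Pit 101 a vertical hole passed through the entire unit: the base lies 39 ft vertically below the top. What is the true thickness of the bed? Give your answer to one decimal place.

Let the plane be z = a·easting + b·northing + c.
Pit 102−Pit 101: 367a + 90b = −286;  Pit 103−Pit 101: 296a − 412b = 30.
Solving gives a = −0.64738, b = −0.53792.
|∇z| = √(a²+b²) = 0.84170, so dip δ = arctan(0.84170) = 40.09°.
True thickness = vertical thickness × cos δ = 39 × cos 40.09° = 29.8 ft.

29.8 ft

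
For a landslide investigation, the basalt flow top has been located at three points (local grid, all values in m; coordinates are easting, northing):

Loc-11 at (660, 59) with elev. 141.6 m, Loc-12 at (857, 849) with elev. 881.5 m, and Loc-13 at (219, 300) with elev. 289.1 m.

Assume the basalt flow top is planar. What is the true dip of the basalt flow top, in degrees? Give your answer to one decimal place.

Two edge vectors: Loc-11→Loc-12 = (197, 790, 739.9), Loc-11→Loc-13 = (-441, 241, 147.5).
Normal n = (Loc-11→Loc-12) × (Loc-11→Loc-13) = (-61790.9, -355353.4, 395867).
So ∂z/∂easting = −n_x/n_z = 0.15609 and ∂z/∂northing = −n_y/n_z = 0.89766.
Gradient magnitude |∇z| = √(a² + b²) = √(0.02436 + 0.80579) = 0.91113.
True dip = arctan(0.91113) = 42.3°, dipping toward S (azimuth ≈ 190°).

42.3°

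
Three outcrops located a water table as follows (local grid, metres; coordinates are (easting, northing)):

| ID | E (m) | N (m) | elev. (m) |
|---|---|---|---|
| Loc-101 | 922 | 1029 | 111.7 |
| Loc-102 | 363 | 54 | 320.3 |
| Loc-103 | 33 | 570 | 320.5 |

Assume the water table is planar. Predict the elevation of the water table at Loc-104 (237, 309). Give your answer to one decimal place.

Let the plane be z = a·E + b·N + c.
Loc-102−Loc-101: −559a − 975b = 208.6;  Loc-103−Loc-101: −889a − 459b = 208.8.
Solving gives a = −0.176719, b = −0.112630.
Then c = 111.7 − a·922 − b·1029 = 390.53.
At (237, 309): z = −41.9 − 34.8 + 390.53 = 313.8 m.

313.8 m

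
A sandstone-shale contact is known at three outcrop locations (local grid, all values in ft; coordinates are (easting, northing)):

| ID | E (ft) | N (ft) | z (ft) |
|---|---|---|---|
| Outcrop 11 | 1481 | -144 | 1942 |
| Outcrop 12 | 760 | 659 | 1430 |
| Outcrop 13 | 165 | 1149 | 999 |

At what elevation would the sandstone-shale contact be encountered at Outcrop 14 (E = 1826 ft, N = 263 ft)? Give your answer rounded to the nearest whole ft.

2226 ft

Let the plane be z = a·E + b·N + c.
Outcrop 12−Outcrop 11: −721a + 803b = −512;  Outcrop 13−Outcrop 11: −1316a + 1293b = −943.
Solving gives a = 0.76479, b = 0.04909.
Then c = 1942 − a·1481 − b·-144 = 816.41.
At (1826, 263): z = 1396.5 + 12.9 + 816.41 = 2225.8 ft.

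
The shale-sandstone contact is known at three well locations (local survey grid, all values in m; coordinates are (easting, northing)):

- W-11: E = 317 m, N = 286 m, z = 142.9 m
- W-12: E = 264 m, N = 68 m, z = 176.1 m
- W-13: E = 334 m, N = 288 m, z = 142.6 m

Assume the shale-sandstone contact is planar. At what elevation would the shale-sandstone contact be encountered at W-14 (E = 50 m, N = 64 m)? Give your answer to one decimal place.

Two edge vectors: W-11→W-12 = (-53, -218, 33.2), W-11→W-13 = (17, 2, -0.3).
Normal n = (W-11→W-12) × (W-11→W-13) = (-1, 548.5, 3600).
So ∂z/∂E = −n_x/n_z = 0.00028 and ∂z/∂N = −n_y/n_z = −0.15236.
Intercept c from W-11: 142.9 − 0.09 + 43.58 = 186.39.
At (50, 64): z = 0.0 − 9.8 + 186.39 = 176.7 m.

176.7 m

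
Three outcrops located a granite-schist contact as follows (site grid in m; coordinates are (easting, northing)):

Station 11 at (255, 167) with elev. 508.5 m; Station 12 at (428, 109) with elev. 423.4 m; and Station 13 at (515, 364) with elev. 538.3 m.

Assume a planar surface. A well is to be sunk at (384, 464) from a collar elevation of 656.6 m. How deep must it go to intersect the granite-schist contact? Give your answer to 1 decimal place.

22.7 m

Let the plane be z = a·E + b·N + c.
Station 12−Station 11: 173a − 58b = −85.1;  Station 13−Station 11: 260a + 197b = 29.8.
Solving gives a = −0.30586, b = 0.55494.
Then c = 508.5 − a·255 − b·167 = 493.82.
At (384, 464): z_contact = −117.45 + 257.49 + 493.82 = 633.86 m.
Depth below ground = 656.6 − 633.86 = 22.7 m.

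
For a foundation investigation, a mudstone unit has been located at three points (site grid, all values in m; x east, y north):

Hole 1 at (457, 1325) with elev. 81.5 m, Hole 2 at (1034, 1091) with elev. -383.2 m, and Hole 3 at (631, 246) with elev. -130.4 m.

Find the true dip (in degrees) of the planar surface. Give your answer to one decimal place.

Let the plane be z = a·x + b·y + c.
Hole 2−Hole 1: 577a − 234b = −464.7;  Hole 3−Hole 1: 174a − 1079b = −211.9.
Solving gives a = −0.77651, b = 0.07116.
Gradient magnitude |∇z| = √(a² + b²) = √(0.60297 + 0.00506) = 0.77977.
True dip = arctan(0.77977) = 37.9°, dipping toward E (azimuth ≈ 095°).

37.9°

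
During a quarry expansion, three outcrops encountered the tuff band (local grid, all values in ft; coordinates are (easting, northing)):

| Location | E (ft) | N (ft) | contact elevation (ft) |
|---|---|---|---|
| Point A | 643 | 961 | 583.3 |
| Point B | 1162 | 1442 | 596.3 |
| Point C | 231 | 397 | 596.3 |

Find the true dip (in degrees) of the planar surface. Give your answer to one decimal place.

Let the plane be z = a·E + b·N + c.
Point B−Point A: 519a + 481b = 13;  Point C−Point A: −412a − 564b = 13.
Solving gives a = 0.14369, b = −0.12801.
Gradient magnitude |∇z| = √(a² + b²) = √(0.02065 + 0.01639) = 0.19244.
True dip = arctan(0.19244) = 10.9°, dipping toward NW (azimuth ≈ 312°).

10.9°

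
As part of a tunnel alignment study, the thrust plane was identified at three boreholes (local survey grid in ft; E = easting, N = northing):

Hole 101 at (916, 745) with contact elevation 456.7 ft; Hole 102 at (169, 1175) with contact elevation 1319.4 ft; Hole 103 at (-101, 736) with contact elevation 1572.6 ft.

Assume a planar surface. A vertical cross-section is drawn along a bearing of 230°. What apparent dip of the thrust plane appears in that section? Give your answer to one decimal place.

Two edge vectors: Hole 101→Hole 102 = (-747, 430, 862.7), Hole 101→Hole 103 = (-1017, -9, 1115.9).
Normal n = (Hole 101→Hole 102) × (Hole 101→Hole 103) = (487601.3, -43788.6, 444033).
So ∂z/∂E = −n_x/n_z = −1.09812 and ∂z/∂N = −n_y/n_z = 0.09862.
Unit vector along 230° is (sin 230°, cos 230°) = (-0.7660, -0.6428).
Slope in that direction = a·(-0.7660) + b·(-0.6428) = 0.77782.
Apparent dip = arctan|0.77782| = 37.9° (true dip is 47.8°, so apparent ≤ true as expected).

37.9°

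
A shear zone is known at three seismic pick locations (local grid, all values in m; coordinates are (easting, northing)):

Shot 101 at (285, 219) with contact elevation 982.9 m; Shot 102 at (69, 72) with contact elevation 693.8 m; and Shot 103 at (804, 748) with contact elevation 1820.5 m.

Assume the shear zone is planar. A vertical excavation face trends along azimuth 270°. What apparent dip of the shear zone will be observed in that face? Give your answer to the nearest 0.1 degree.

38.1°

Two edge vectors: Shot 101→Shot 102 = (-216, -147, -289.1), Shot 101→Shot 103 = (519, 529, 837.6).
Normal n = (Shot 101→Shot 102) × (Shot 101→Shot 103) = (29806.7, 30878.7, -37971).
So ∂z/∂E = −n_x/n_z = 0.78499 and ∂z/∂N = −n_y/n_z = 0.81322.
Unit vector along 270° is (sin 270°, cos 270°) = (-1.0000, -0.0000).
Slope in that direction = a·(-1.0000) + b·(-0.0000) = −0.78499.
Apparent dip = arctan|0.78499| = 38.1° (true dip is 48.5°, so apparent ≤ true as expected).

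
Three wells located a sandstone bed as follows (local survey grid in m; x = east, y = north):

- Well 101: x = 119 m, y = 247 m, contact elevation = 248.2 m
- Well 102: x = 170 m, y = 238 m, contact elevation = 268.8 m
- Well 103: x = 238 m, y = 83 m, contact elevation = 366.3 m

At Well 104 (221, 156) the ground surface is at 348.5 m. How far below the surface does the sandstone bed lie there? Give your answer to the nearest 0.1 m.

23.3 m

Two edge vectors: Well 101→Well 102 = (51, -9, 20.6), Well 101→Well 103 = (119, -164, 118.1).
Normal n = (Well 101→Well 102) × (Well 101→Well 103) = (2315.5, -3571.7, -7293).
So ∂z/∂x = −n_x/n_z = 0.31750 and ∂z/∂y = −n_y/n_z = −0.48974.
Intercept c from Well 101: 248.2 − 37.78 + 120.97 = 331.38.
At (221, 156): z_contact = 70.17 − 76.40 + 331.38 = 325.15 m.
Depth below ground = 348.5 − 325.15 = 23.3 m.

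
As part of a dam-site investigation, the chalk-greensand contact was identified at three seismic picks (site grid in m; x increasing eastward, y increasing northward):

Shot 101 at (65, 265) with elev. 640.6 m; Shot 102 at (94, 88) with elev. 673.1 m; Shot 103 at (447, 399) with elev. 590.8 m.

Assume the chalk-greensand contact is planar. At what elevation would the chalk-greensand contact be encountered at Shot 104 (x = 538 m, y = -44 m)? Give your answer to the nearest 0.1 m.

671.0 m

Two edge vectors: Shot 101→Shot 102 = (29, -177, 32.5), Shot 101→Shot 103 = (382, 134, -49.8).
Normal n = (Shot 101→Shot 102) × (Shot 101→Shot 103) = (4459.6, 13859.2, 71500).
So ∂z/∂x = −n_x/n_z = −0.06237 and ∂z/∂y = −n_y/n_z = −0.19383.
Intercept c from Shot 101: 640.6 + 4.05 + 51.37 = 696.02.
At (538, -44): z = −33.6 + 8.5 + 696.02 = 671.0 m.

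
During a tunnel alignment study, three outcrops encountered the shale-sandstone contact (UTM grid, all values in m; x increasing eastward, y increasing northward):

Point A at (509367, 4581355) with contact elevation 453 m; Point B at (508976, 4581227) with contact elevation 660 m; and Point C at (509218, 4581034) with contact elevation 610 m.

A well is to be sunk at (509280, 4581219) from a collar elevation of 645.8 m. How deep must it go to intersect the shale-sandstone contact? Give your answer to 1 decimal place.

115.9 m

Let the plane be z = a·x + b·y + c.
Point B−Point A: −391a − 128b = 207;  Point C−Point A: −149a − 321b = 157.
Solving gives a = −0.435470081, b = −0.286962486.
Then c = 453 − a·509367 − b·4581355 = 1536944.11.
At (509280, 4581219): z_contact = −221776.20 − 1314637.99 + 1536944.11 = 529.91 m.
Depth below ground = 645.8 − 529.91 = 115.9 m.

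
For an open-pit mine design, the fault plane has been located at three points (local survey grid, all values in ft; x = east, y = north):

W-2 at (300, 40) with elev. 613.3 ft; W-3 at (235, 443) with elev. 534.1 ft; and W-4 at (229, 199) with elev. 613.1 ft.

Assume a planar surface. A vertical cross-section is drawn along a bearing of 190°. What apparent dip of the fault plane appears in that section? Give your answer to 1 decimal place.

Two edge vectors: W-2→W-3 = (-65, 403, -79.2), W-2→W-4 = (-71, 159, -0.2).
Normal n = (W-2→W-3) × (W-2→W-4) = (12512.2, 5610.2, 18278).
So ∂z/∂x = −n_x/n_z = −0.68455 and ∂z/∂y = −n_y/n_z = −0.30694.
Unit vector along 190° is (sin 190°, cos 190°) = (-0.1736, -0.9848).
Slope in that direction = a·(-0.1736) + b·(-0.9848) = 0.42115.
Apparent dip = arctan|0.42115| = 22.8° (true dip is 36.9°, so apparent ≤ true as expected).

22.8°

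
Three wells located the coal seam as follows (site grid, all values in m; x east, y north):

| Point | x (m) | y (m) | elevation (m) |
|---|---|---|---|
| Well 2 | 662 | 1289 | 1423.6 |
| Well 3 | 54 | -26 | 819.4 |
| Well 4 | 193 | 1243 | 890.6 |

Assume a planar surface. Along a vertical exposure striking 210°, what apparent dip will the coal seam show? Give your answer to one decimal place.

Two edge vectors: Well 2→Well 3 = (-608, -1315, -604.2), Well 2→Well 4 = (-469, -46, -533).
Normal n = (Well 2→Well 3) × (Well 2→Well 4) = (673101.8, -40694.2, -588767).
So ∂z/∂x = −n_x/n_z = 1.14324 and ∂z/∂y = −n_y/n_z = −0.06912.
Unit vector along 210° is (sin 210°, cos 210°) = (-0.5000, -0.8660).
Slope in that direction = a·(-0.5000) + b·(-0.8660) = −0.51176.
Apparent dip = arctan|0.51176| = 27.1° (true dip is 48.9°, so apparent ≤ true as expected).

27.1°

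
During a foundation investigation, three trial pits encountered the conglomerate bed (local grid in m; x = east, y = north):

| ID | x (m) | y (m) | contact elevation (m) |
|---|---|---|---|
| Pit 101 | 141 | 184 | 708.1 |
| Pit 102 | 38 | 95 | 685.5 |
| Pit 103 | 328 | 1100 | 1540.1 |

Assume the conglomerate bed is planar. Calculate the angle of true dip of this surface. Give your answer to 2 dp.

51.41°

Two edge vectors: Pit 101→Pit 102 = (-103, -89, -22.6), Pit 101→Pit 103 = (187, 916, 832).
Normal n = (Pit 101→Pit 102) × (Pit 101→Pit 103) = (-53346.4, 81469.8, -77705).
So ∂z/∂x = −n_x/n_z = −0.68652 and ∂z/∂y = −n_y/n_z = 1.04845.
Gradient magnitude |∇z| = √(a² + b²) = √(0.47132 + 1.09925) = 1.25322.
True dip = arctan(1.25322) = 51.41°, dipping toward SSE (azimuth ≈ 147°).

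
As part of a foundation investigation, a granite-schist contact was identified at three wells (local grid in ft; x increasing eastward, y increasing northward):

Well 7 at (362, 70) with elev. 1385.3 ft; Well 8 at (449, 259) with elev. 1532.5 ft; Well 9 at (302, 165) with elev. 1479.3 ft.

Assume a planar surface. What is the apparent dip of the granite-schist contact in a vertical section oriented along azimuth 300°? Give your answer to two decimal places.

31.00°

Let the plane be z = a·x + b·y + c.
Well 8−Well 7: 87a + 189b = 147.2;  Well 9−Well 7: −60a + 95b = 94.
Solving gives a = −0.19291, b = 0.86764.
Unit vector along 300° is (sin 300°, cos 300°) = (-0.8660, 0.5000).
Slope in that direction = a·(-0.8660) + b·(0.5000) = 0.60088.
Apparent dip = arctan|0.60088| = 31.00° (true dip is 41.6°, so apparent ≤ true as expected).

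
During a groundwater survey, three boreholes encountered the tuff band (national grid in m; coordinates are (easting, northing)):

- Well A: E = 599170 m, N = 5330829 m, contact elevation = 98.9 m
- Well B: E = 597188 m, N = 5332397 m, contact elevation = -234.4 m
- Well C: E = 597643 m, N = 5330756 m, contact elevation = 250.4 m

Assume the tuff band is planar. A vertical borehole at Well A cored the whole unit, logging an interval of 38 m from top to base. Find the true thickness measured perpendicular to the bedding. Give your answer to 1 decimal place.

36.1 m

Let the plane be z = a·E + b·N + c.
Well B−Well A: −1982a + 1568b = −333.3;  Well C−Well A: −1527a − 73b = 151.5.
Solving gives a = −0.08398, b = −0.31871.
|∇z| = √(a²+b²) = 0.32959, so dip δ = arctan(0.32959) = 18.24°.
True thickness = vertical thickness × cos δ = 38 × cos 18.24° = 36.1 m.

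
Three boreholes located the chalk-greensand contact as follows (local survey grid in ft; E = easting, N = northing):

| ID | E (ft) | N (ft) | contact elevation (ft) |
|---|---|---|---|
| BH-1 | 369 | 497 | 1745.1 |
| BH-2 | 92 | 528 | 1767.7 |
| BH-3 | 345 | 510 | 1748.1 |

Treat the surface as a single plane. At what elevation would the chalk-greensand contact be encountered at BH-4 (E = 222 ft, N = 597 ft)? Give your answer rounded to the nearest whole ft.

1766 ft

Let the plane be z = a·E + b·N + c.
BH-2−BH-1: −277a + 31b = 22.6;  BH-3−BH-1: −24a + 13b = 3.
Solving gives a = −0.07028, b = 0.10102.
Then c = 1745.1 − a·369 − b·497 = 1720.83.
At (222, 597): z = −15.6 + 60.3 + 1720.83 = 1765.5 ft.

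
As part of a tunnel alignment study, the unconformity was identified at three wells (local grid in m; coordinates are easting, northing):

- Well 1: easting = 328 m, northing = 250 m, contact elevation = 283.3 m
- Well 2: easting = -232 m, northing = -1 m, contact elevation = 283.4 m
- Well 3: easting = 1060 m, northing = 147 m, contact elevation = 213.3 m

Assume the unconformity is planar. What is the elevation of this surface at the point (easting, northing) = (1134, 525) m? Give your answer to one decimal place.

269.2 m

Two edge vectors: Well 1→Well 2 = (-560, -251, 0.1), Well 1→Well 3 = (732, -103, -70).
Normal n = (Well 1→Well 2) × (Well 1→Well 3) = (17580.3, -39126.8, 241412).
So ∂z/∂easting = −n_x/n_z = −0.072823 and ∂z/∂northing = −n_y/n_z = 0.162075.
Intercept c from Well 1: 283.3 + 23.89 − 40.52 = 266.67.
At (1134, 525): z = −82.6 + 85.1 + 266.67 = 269.2 m.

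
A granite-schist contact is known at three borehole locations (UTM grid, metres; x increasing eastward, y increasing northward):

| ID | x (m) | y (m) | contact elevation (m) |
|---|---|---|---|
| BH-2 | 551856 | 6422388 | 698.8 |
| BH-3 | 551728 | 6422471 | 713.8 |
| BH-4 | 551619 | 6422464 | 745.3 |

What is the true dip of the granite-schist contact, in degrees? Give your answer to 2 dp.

Two edge vectors: BH-2→BH-3 = (-128, 83, 15), BH-2→BH-4 = (-237, 76, 46.5).
Normal n = (BH-2→BH-3) × (BH-2→BH-4) = (2719.5, 2397, 9943).
So ∂z/∂x = −n_x/n_z = −0.27351 and ∂z/∂y = −n_y/n_z = −0.24107.
Gradient magnitude |∇z| = √(a² + b²) = √(0.07481 + 0.05812) = 0.36459.
True dip = arctan(0.36459) = 20.03°, dipping toward NE (azimuth ≈ 049°).

20.03°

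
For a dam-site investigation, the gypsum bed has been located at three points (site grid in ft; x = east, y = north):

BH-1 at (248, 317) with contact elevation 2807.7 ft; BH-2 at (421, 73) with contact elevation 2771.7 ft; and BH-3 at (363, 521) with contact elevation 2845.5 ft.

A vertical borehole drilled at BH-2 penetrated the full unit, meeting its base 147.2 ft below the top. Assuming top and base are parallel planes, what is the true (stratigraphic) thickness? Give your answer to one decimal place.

Let the plane be z = a·x + b·y + c.
BH-2−BH-1: 173a − 244b = −36;  BH-3−BH-1: 115a + 204b = 37.8.
Solving gives a = 0.02966, b = 0.16857.
|∇z| = √(a²+b²) = 0.17116, so dip δ = arctan(0.17116) = 9.71°.
True thickness = vertical thickness × cos δ = 147.2 × cos 9.71° = 145.1 ft.

145.1 ft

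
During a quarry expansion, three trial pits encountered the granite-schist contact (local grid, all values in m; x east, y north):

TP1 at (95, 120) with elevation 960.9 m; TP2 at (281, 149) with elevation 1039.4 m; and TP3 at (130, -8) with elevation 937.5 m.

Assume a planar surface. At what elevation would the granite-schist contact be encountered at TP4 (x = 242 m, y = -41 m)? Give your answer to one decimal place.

Two edge vectors: TP1→TP2 = (186, 29, 78.5), TP1→TP3 = (35, -128, -23.4).
Normal n = (TP1→TP2) × (TP1→TP3) = (9369.4, 7099.9, -24823).
So ∂z/∂x = −n_x/n_z = 0.37745 and ∂z/∂y = −n_y/n_z = 0.28602.
Intercept c from TP1: 960.9 − 35.86 − 34.32 = 890.72.
At (242, -41): z = 91.3 − 11.7 + 890.72 = 970.3 m.

970.3 m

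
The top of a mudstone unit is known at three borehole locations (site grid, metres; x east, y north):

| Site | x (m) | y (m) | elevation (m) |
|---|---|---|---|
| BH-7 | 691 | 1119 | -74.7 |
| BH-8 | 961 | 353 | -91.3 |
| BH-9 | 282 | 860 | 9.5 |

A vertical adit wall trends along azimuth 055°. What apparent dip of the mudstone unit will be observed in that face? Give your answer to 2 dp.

9.70°

Let the plane be z = a·x + b·y + c.
BH-8−BH-7: 270a − 766b = −16.6;  BH-9−BH-7: −409a − 259b = 84.2.
Solving gives a = −0.17952, b = −0.04161.
Unit vector along 055° is (sin 55°, cos 55°) = (0.8192, 0.5736).
Slope in that direction = a·(0.8192) + b·(0.5736) = −0.17092.
Apparent dip = arctan|0.17092| = 9.70° (true dip is 10.4°, so apparent ≤ true as expected).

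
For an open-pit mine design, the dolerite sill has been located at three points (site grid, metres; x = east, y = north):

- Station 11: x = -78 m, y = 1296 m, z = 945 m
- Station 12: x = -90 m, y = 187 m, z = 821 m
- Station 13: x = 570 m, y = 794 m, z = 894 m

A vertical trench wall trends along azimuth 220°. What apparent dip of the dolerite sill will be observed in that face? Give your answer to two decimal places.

Two edge vectors: Station 11→Station 12 = (-12, -1109, -124), Station 11→Station 13 = (648, -502, -51).
Normal n = (Station 11→Station 12) × (Station 11→Station 13) = (-5689, -80964, 724656).
So ∂z/∂x = −n_x/n_z = 0.00785 and ∂z/∂y = −n_y/n_z = 0.11173.
Unit vector along 220° is (sin 220°, cos 220°) = (-0.6428, -0.7660).
Slope in that direction = a·(-0.6428) + b·(-0.7660) = −0.09063.
Apparent dip = arctan|0.09063| = 5.18° (true dip is 6.4°, so apparent ≤ true as expected).

5.18°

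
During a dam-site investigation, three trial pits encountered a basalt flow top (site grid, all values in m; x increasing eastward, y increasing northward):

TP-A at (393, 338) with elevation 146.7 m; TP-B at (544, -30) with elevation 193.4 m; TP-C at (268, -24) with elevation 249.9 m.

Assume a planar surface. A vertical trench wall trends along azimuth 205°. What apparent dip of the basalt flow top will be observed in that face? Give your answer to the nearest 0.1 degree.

Let the plane be z = a·x + b·y + c.
TP-B−TP-A: 151a − 368b = 46.7;  TP-C−TP-A: −125a − 362b = 103.2.
Solving gives a = −0.20934, b = −0.21280.
Unit vector along 205° is (sin 205°, cos 205°) = (-0.4226, -0.9063).
Slope in that direction = a·(-0.4226) + b·(-0.9063) = 0.28133.
Apparent dip = arctan|0.28133| = 15.7° (true dip is 16.6°, so apparent ≤ true as expected).

15.7°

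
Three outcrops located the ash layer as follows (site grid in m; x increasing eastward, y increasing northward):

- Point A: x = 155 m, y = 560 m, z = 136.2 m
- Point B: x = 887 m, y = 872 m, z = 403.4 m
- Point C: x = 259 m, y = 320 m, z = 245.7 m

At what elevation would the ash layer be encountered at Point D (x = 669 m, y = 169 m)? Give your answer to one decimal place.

Let the plane be z = a·x + b·y + c.
Point B−Point A: 732a + 312b = 267.2;  Point C−Point A: 104a − 240b = 109.5.
Solving gives a = 0.47227, b = −0.25160.
Then c = 136.2 − a·155 − b·560 = 203.90.
At (669, 169): z = 315.9 − 42.5 + 203.90 = 477.3 m.

477.3 m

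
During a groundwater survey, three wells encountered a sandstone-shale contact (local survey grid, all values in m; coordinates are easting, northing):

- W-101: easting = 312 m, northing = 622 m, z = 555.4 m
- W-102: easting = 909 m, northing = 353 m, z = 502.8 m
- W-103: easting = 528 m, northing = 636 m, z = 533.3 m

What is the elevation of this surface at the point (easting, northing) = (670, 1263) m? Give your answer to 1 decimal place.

501.7 m

Two edge vectors: W-101→W-102 = (597, -269, -52.6), W-101→W-103 = (216, 14, -22.1).
Normal n = (W-101→W-102) × (W-101→W-103) = (6681.3, 1832.1, 66462).
So ∂z/∂easting = −n_x/n_z = −0.100528 and ∂z/∂northing = −n_y/n_z = −0.027566.
Intercept c from W-101: 555.4 + 31.36 + 17.15 = 603.91.
At (670, 1263): z = −67.4 − 34.8 + 603.91 = 501.7 m.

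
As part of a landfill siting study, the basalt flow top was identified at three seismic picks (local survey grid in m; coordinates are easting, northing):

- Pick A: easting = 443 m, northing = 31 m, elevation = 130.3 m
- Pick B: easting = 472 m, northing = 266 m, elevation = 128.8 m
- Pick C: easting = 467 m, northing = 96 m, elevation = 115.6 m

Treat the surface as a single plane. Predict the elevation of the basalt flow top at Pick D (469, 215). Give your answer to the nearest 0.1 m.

Two edge vectors: Pick A→Pick B = (29, 235, -1.5), Pick A→Pick C = (24, 65, -14.7).
Normal n = (Pick A→Pick B) × (Pick A→Pick C) = (-3357, 390.3, -3755).
So ∂z/∂easting = −n_x/n_z = −0.89401 and ∂z/∂northing = −n_y/n_z = 0.10394.
Intercept c from Pick A: 130.3 + 396.05 − 3.22 = 523.12.
At (469, 215): z = −419.3 + 22.3 + 523.12 = 126.2 m.

126.2 m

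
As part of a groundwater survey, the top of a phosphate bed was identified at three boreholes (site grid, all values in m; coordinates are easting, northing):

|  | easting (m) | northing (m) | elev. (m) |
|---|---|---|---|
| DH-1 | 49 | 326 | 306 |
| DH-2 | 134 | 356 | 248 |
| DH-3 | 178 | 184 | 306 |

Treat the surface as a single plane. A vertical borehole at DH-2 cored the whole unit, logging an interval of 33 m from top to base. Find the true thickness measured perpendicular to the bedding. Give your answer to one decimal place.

27.1 m

Let the plane be z = a·easting + b·northing + c.
DH-2−DH-1: 85a + 30b = −58;  DH-3−DH-1: 129a − 142b = 0.
Solving gives a = −0.51669, b = −0.46939.
|∇z| = √(a²+b²) = 0.69806, so dip δ = arctan(0.69806) = 34.92°.
True thickness = vertical thickness × cos δ = 33 × cos 34.92° = 27.1 m.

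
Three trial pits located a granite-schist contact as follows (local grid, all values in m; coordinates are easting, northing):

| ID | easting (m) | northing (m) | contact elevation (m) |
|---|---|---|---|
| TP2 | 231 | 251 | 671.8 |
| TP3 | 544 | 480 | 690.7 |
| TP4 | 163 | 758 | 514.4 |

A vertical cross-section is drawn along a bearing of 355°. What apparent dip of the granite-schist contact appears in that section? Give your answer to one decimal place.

Two edge vectors: TP2→TP3 = (313, 229, 18.9), TP2→TP4 = (-68, 507, -157.4).
Normal n = (TP2→TP3) × (TP2→TP4) = (-45626.9, 47981, 174263).
So ∂z/∂easting = −n_x/n_z = 0.26183 and ∂z/∂northing = −n_y/n_z = −0.27534.
Unit vector along 355° is (sin 355°, cos 355°) = (-0.0872, 0.9962).
Slope in that direction = a·(-0.0872) + b·(0.9962) = −0.29711.
Apparent dip = arctan|0.29711| = 16.5° (true dip is 20.8°, so apparent ≤ true as expected).

16.5°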